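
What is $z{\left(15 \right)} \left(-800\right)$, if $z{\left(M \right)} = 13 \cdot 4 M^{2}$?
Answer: $-9360000$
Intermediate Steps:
$z{\left(M \right)} = 52 M^{2}$
$z{\left(15 \right)} \left(-800\right) = 52 \cdot 15^{2} \left(-800\right) = 52 \cdot 225 \left(-800\right) = 11700 \left(-800\right) = -9360000$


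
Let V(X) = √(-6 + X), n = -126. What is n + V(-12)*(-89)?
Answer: -126 - 267*I*√2 ≈ -126.0 - 377.6*I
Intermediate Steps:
n + V(-12)*(-89) = -126 + √(-6 - 12)*(-89) = -126 + √(-18)*(-89) = -126 + (3*I*√2)*(-89) = -126 - 267*I*√2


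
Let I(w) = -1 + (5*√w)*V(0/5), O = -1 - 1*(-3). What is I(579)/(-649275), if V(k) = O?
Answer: 1/649275 - 2*√579/129855 ≈ -0.00036906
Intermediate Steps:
O = 2 (O = -1 + 3 = 2)
V(k) = 2
I(w) = -1 + 10*√w (I(w) = -1 + (5*√w)*2 = -1 + 10*√w)
I(579)/(-649275) = (-1 + 10*√579)/(-649275) = (-1 + 10*√579)*(-1/649275) = 1/649275 - 2*√579/129855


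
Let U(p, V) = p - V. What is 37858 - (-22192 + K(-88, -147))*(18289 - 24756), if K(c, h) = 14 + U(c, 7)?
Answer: -144001633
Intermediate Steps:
K(c, h) = 7 + c (K(c, h) = 14 + (c - 1*7) = 14 + (c - 7) = 14 + (-7 + c) = 7 + c)
37858 - (-22192 + K(-88, -147))*(18289 - 24756) = 37858 - (-22192 + (7 - 88))*(18289 - 24756) = 37858 - (-22192 - 81)*(-6467) = 37858 - (-22273)*(-6467) = 37858 - 1*144039491 = 37858 - 144039491 = -144001633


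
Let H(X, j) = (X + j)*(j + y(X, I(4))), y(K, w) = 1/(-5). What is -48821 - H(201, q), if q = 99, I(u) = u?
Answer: -78461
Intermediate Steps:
y(K, w) = -⅕
H(X, j) = (-⅕ + j)*(X + j) (H(X, j) = (X + j)*(j - ⅕) = (X + j)*(-⅕ + j) = (-⅕ + j)*(X + j))
-48821 - H(201, q) = -48821 - (99² - ⅕*201 - ⅕*99 + 201*99) = -48821 - (9801 - 201/5 - 99/5 + 19899) = -48821 - 1*29640 = -48821 - 29640 = -78461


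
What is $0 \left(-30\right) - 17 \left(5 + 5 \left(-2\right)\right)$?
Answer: $85$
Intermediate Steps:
$0 \left(-30\right) - 17 \left(5 + 5 \left(-2\right)\right) = 0 - 17 \left(5 - 10\right) = 0 - -85 = 0 + 85 = 85$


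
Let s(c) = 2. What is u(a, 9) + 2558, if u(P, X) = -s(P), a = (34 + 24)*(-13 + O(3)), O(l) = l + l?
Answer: 2556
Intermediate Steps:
O(l) = 2*l
a = -406 (a = (34 + 24)*(-13 + 2*3) = 58*(-13 + 6) = 58*(-7) = -406)
u(P, X) = -2 (u(P, X) = -1*2 = -2)
u(a, 9) + 2558 = -2 + 2558 = 2556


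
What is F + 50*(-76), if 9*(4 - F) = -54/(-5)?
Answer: -18986/5 ≈ -3797.2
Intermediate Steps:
F = 14/5 (F = 4 - (-1)*6/(-5) = 4 - (-1)*6*(-⅕) = 4 - (-1)*(-6)/5 = 4 - ⅑*54/5 = 4 - 6/5 = 14/5 ≈ 2.8000)
F + 50*(-76) = 14/5 + 50*(-76) = 14/5 - 3800 = -18986/5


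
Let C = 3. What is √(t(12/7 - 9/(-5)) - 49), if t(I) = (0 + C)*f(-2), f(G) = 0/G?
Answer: 7*I ≈ 7.0*I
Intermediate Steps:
f(G) = 0
t(I) = 0 (t(I) = (0 + 3)*0 = 3*0 = 0)
√(t(12/7 - 9/(-5)) - 49) = √(0 - 49) = √(-49) = 7*I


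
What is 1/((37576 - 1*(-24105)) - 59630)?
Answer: 1/2051 ≈ 0.00048757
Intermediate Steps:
1/((37576 - 1*(-24105)) - 59630) = 1/((37576 + 24105) - 59630) = 1/(61681 - 59630) = 1/2051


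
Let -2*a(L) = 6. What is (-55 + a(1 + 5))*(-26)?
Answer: 1508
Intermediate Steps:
a(L) = -3 (a(L) = -1/2*6 = -3)
(-55 + a(1 + 5))*(-26) = (-55 - 3)*(-26) = -58*(-26) = 1508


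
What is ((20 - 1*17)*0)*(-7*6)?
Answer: 0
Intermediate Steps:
((20 - 1*17)*0)*(-7*6) = ((20 - 17)*0)*(-42) = (3*0)*(-42) = 0*(-42) = 0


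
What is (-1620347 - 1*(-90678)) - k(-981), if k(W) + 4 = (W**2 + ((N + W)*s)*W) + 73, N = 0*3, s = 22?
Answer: -23664041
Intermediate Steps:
N = 0
k(W) = 69 + 23*W**2 (k(W) = -4 + ((W**2 + ((0 + W)*22)*W) + 73) = -4 + ((W**2 + (W*22)*W) + 73) = -4 + ((W**2 + (22*W)*W) + 73) = -4 + ((W**2 + 22*W**2) + 73) = -4 + (23*W**2 + 73) = -4 + (73 + 23*W**2) = 69 + 23*W**2)
(-1620347 - 1*(-90678)) - k(-981) = (-1620347 - 1*(-90678)) - (69 + 23*(-981)**2) = (-1620347 + 90678) - (69 + 23*962361) = -1529669 - (69 + 22134303) = -1529669 - 1*22134372 = -1529669 - 22134372 = -23664041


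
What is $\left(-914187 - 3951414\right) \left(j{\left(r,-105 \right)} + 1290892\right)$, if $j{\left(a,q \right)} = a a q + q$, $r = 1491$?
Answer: $1129465184833518$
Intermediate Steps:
$j{\left(a,q \right)} = q + q a^{2}$ ($j{\left(a,q \right)} = a^{2} q + q = q a^{2} + q = q + q a^{2}$)
$\left(-914187 - 3951414\right) \left(j{\left(r,-105 \right)} + 1290892\right) = \left(-914187 - 3951414\right) \left(- 105 \left(1 + 1491^{2}\right) + 1290892\right) = - 4865601 \left(- 105 \left(1 + 2223081\right) + 1290892\right) = - 4865601 \left(\left(-105\right) 2223082 + 1290892\right) = - 4865601 \left(-233423610 + 1290892\right) = \left(-4865601\right) \left(-232132718\right) = 1129465184833518$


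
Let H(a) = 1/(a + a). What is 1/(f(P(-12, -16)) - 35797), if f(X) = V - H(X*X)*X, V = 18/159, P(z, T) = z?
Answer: -1272/45533587 ≈ -2.7935e-5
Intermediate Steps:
H(a) = 1/(2*a)
V = 6/53 (V = 18*(1/159) = 6/53 ≈ 0.11321)
f(X) = 6/53 - 1/(2*X) (f(X) = 6/53 - 1/(2*((X*X)))*X = 6/53 - 1/(2*(X²))*X = 6/53 - 1/(2*X²)*X = 6/53 - 1/(2*X))
1/(f(P(-12, -16)) - 35797) = 1/((1/106)*(-53 + 12*(-12))/(-12) - 35797) = 1/((1/106)*(-1/12)*(-53 - 144) - 35797) = 1/((1/106)*(-1/12)*(-197) - 35797) = 1/(197/1272 - 35797) = 1/(-45533587/1272) = -1272/45533587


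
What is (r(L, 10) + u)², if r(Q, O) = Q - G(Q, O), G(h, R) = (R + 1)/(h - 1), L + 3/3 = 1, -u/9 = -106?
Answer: 931225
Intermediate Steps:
u = 954 (u = -9*(-106) = 954)
L = 0 (L = -1 + 1 = 0)
G(h, R) = (1 + R)/(-1 + h)
r(Q, O) = Q - (1 + O)/(-1 + Q)
(r(L, 10) + u)² = ((-1 - 1*10 + 0*(-1 + 0))/(-1 + 0) + 954)² = ((-1 - 10 + 0*(-1))/(-1) + 954)² = (-(-1 - 10 + 0) + 954)² = (-1*(-11) + 954)² = (11 + 954)² = 965² = 931225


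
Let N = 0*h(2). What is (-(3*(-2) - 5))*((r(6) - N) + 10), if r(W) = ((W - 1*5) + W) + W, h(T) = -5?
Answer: 253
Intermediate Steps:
N = 0 (N = 0*(-5) = 0)
r(W) = -5 + 3*W (r(W) = ((W - 5) + W) + W = ((-5 + W) + W) + W = (-5 + 2*W) + W = -5 + 3*W)
(-(3*(-2) - 5))*((r(6) - N) + 10) = (-(3*(-2) - 5))*(((-5 + 3*6) - 1*0) + 10) = (-(-6 - 5))*(((-5 + 18) + 0) + 10) = (-1*(-11))*((13 + 0) + 10) = 11*(13 + 10) = 11*23 = 253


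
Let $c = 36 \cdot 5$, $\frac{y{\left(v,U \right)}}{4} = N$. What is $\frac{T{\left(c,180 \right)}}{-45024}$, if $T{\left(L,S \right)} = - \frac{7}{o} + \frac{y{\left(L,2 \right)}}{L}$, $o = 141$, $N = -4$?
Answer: $\frac{293}{95225760} \approx 3.0769 \cdot 10^{-6}$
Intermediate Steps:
$y{\left(v,U \right)} = -16$ ($y{\left(v,U \right)} = 4 \left(-4\right) = -16$)
$c = 180$
$T{\left(L,S \right)} = - \frac{7}{141} - \frac{16}{L}$
$\frac{T{\left(c,180 \right)}}{-45024} = \frac{- \frac{7}{141} - \frac{16}{180}}{-45024} = \left(- \frac{7}{141} - \frac{4}{45}\right) \left(- \frac{1}{45024}\right) = \left(- \frac{293}{2115}\right) \left(- \frac{1}{45024}\right) = \frac{293}{95225760}$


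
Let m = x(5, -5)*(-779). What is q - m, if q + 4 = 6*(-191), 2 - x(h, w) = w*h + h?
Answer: 15988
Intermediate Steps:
x(h, w) = 2 - h - h*w (x(h, w) = 2 - (w*h + h) = 2 - (h*w + h) = 2 - (h + h*w) = 2 + (-h - h*w) = 2 - h - h*w)
q = -1150 (q = -4 + 6*(-191) = -4 - 1146 = -1150)
m = -17138 (m = (2 - 1*5 - 1*5*(-5))*(-779) = (2 - 5 + 25)*(-779) = 22*(-779) = -17138)
q - m = -1150 - 1*(-17138) = -1150 + 17138 = 15988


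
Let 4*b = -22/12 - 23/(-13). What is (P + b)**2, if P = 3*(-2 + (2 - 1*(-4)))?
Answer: 13980121/97344 ≈ 143.62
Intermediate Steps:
b = -5/312 (b = (-22/12 - 23/(-13))/4 = (-22*1/12 - 23*(-1/13))/4 = (-11/6 + 23/13)/4 = (1/4)*(-5/78) = -5/312 ≈ -0.016026)
P = 12 (P = 3*(-2 + (2 + 4)) = 3*(-2 + 6) = 3*4 = 12)
(P + b)**2 = (12 - 5/312)**2 = (3739/312)**2 = 13980121/97344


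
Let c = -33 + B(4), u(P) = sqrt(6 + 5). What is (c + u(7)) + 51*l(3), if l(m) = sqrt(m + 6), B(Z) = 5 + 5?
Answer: 130 + sqrt(11) ≈ 133.32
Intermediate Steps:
u(P) = sqrt(11)
B(Z) = 10
l(m) = sqrt(6 + m)
c = -23 (c = -33 + 10 = -23)
(c + u(7)) + 51*l(3) = (-23 + sqrt(11)) + 51*sqrt(6 + 3) = (-23 + sqrt(11)) + 51*sqrt(9) = (-23 + sqrt(11)) + 51*3 = (-23 + sqrt(11)) + 153 = 130 + sqrt(11)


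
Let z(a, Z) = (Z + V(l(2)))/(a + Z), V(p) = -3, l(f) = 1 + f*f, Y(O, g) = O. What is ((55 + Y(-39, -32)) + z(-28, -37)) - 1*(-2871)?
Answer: 37539/13 ≈ 2887.6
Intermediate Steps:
l(f) = 1 + f²
z(a, Z) = (-3 + Z)/(Z + a) (z(a, Z) = (Z - 3)/(a + Z) = (-3 + Z)/(Z + a))
((55 + Y(-39, -32)) + z(-28, -37)) - 1*(-2871) = ((55 - 39) + (-3 - 37)/(-37 - 28)) - 1*(-2871) = (16 - 40/(-65)) + 2871 = (16 - 1/65*(-40)) + 2871 = (16 + 8/13) + 2871 = 216/13 + 2871 = 37539/13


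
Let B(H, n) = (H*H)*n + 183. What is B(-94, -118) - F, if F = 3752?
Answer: -1046217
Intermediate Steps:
B(H, n) = 183 + n*H² (B(H, n) = H²*n + 183 = n*H² + 183 = 183 + n*H²)
B(-94, -118) - F = (183 - 118*(-94)²) - 1*3752 = (183 - 118*8836) - 3752 = (183 - 1042648) - 3752 = -1042465 - 3752 = -1046217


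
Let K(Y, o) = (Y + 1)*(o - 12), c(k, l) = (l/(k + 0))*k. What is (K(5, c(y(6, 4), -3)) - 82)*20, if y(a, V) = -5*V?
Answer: -3440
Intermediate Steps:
c(k, l) = l (c(k, l) = (l/k)*k = l)
K(Y, o) = (1 + Y)*(-12 + o)
(K(5, c(y(6, 4), -3)) - 82)*20 = ((-12 - 3 - 12*5 + 5*(-3)) - 82)*20 = ((-12 - 3 - 60 - 15) - 82)*20 = (-90 - 82)*20 = -172*20 = -3440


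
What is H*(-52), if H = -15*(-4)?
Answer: -3120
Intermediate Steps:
H = 60 (H = -3*(-20) = 60)
H*(-52) = 60*(-52) = -3120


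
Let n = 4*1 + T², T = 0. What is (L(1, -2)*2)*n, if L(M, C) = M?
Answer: 8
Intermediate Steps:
n = 4 (n = 4*1 + 0² = 4 + 0 = 4)
(L(1, -2)*2)*n = (1*2)*4 = 2*4 = 8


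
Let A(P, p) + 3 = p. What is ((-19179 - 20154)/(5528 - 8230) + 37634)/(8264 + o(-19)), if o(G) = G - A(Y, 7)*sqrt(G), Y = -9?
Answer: 119819168035/26240406994 + 29064686*I*sqrt(19)/13120203497 ≈ 4.5662 + 0.0096561*I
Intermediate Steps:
A(P, p) = -3 + p
o(G) = G - 4*sqrt(G) (o(G) = G - (-3 + 7)*sqrt(G) = G - 4*sqrt(G))
((-19179 - 20154)/(5528 - 8230) + 37634)/(8264 + o(-19)) = ((-19179 - 20154)/(5528 - 8230) + 37634)/(8264 + (-19 - 4*I*sqrt(19))) = (-39333/(-2702) + 37634)/(8264 + (-19 - 4*I*sqrt(19))) = (-39333*(-1/2702) + 37634)/(8264 + (-19 - 4*I*sqrt(19))) = (5619/386 + 37634)/(8245 - 4*I*sqrt(19)) = 14532343/(386*(8245 - 4*I*sqrt(19)))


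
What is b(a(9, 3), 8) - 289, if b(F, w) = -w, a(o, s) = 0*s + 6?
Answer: -297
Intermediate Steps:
a(o, s) = 6 (a(o, s) = 0 + 6 = 6)
b(a(9, 3), 8) - 289 = -1*8 - 289 = -8 - 289 = -297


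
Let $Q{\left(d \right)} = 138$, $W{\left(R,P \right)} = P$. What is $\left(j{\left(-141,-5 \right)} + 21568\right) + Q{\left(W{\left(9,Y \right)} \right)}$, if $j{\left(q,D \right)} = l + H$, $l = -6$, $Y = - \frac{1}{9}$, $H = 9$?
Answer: $21709$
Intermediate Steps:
$Y = - \frac{1}{9}$ ($Y = \left(-1\right) \frac{1}{9} = - \frac{1}{9} \approx -0.11111$)
$j{\left(q,D \right)} = 3$ ($j{\left(q,D \right)} = -6 + 9 = 3$)
$\left(j{\left(-141,-5 \right)} + 21568\right) + Q{\left(W{\left(9,Y \right)} \right)} = \left(3 + 21568\right) + 138 = 21571 + 138 = 21709$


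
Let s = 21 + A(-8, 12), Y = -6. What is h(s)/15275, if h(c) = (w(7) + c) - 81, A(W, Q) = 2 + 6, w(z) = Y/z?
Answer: -74/21385 ≈ -0.0034604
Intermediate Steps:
w(z) = -6/z
A(W, Q) = 8
s = 29 (s = 21 + 8 = 29)
h(c) = -573/7 + c (h(c) = (-6/7 + c) - 81 = -573/7 + c)
h(s)/15275 = (-573/7 + 29)/15275 = -370/7*1/15275 = -74/21385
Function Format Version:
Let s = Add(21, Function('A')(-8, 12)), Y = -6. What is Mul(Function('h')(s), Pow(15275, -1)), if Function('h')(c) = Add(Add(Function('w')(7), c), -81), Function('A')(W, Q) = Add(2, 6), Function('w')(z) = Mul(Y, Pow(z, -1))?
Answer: Rational(-74, 21385) ≈ -0.0034604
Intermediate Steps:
Function('w')(z) = Mul(-6, Pow(z, -1))
Function('A')(W, Q) = 8
s = 29 (s = Add(21, 8) = 29)
Function('h')(c) = Add(Rational(-573, 7), c) (Function('h')(c) = Add(Add(Mul(-6, Pow(7, -1)), c), -81) = Add(Add(Mul(-6, Rational(1, 7)), c), -81) = Add(Add(Rational(-6, 7), c), -81) = Add(Rational(-573, 7), c))
Mul(Function('h')(s), Pow(15275, -1)) = Mul(Add(Rational(-573, 7), 29), Pow(15275, -1)) = Mul(Rational(-370, 7), Rational(1, 15275)) = Rational(-74, 21385)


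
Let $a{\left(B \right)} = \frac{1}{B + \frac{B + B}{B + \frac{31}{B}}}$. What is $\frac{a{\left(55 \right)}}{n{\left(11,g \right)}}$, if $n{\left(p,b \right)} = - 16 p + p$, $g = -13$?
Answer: $- \frac{1528}{14365725} \approx -0.00010636$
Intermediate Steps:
$a{\left(B \right)} = \frac{1}{B + \frac{2 B}{B + \frac{31}{B}}}$
$n{\left(p,b \right)} = - 15 p$
$\frac{a{\left(55 \right)}}{n{\left(11,g \right)}} = \frac{\frac{1}{55} \frac{1}{31 + 55^{2} + 2 \cdot 55} \left(31 + 55^{2}\right)}{\left(-15\right) 11} = \frac{\frac{1}{55} \frac{1}{31 + 3025 + 110} \left(31 + 3025\right)}{-165} = - \frac{\frac{1}{55} \cdot \frac{1}{3166} \cdot 3056}{165} = \left(- \frac{1}{165}\right) \frac{1528}{87065} = - \frac{1528}{14365725}$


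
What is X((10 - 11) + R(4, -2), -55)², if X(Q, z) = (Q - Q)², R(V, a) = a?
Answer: 0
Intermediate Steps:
X(Q, z) = 0 (X(Q, z) = 0² = 0)
X((10 - 11) + R(4, -2), -55)² = 0² = 0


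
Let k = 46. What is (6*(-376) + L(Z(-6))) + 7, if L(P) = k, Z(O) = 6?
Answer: -2203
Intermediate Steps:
L(P) = 46
(6*(-376) + L(Z(-6))) + 7 = (6*(-376) + 46) + 7 = (-2256 + 46) + 7 = -2210 + 7 = -2203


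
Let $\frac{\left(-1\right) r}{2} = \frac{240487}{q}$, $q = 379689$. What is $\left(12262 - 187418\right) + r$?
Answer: $- \frac{66505287458}{379689} \approx -1.7516 \cdot 10^{5}$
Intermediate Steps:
$r = - \frac{480974}{379689}$ ($r = - 2 \cdot \frac{240487}{379689} = - 2 \cdot 240487 \cdot \frac{1}{379689} = \left(-2\right) \frac{240487}{379689} = - \frac{480974}{379689} \approx -1.2668$)
$\left(12262 - 187418\right) + r = \left(12262 - 187418\right) - \frac{480974}{379689} = -175156 - \frac{480974}{379689} = - \frac{66505287458}{379689}$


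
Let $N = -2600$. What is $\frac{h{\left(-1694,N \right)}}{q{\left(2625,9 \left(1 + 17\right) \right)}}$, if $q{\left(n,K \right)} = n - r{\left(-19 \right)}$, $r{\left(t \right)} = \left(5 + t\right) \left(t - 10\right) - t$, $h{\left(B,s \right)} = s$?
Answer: $- \frac{13}{11} \approx -1.1818$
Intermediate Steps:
$r{\left(t \right)} = - t + \left(-10 + t\right) \left(5 + t\right)$ ($r{\left(t \right)} = \left(5 + t\right) \left(-10 + t\right) - t = \left(-10 + t\right) \left(5 + t\right) - t = - t + \left(-10 + t\right) \left(5 + t\right)$)
$q{\left(n,K \right)} = -425 + n$ ($q{\left(n,K \right)} = n - \left(-50 + \left(-19\right)^{2} - -114\right) = n - \left(-50 + 361 + 114\right) = n - 425 = -425 + n$)
$\frac{h{\left(-1694,N \right)}}{q{\left(2625,9 \left(1 + 17\right) \right)}} = - \frac{2600}{-425 + 2625} = - \frac{2600}{2200} = \left(-2600\right) \frac{1}{2200} = - \frac{13}{11}$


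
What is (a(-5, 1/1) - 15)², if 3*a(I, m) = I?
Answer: 2500/9 ≈ 277.78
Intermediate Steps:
a(I, m) = I/3
(a(-5, 1/1) - 15)² = ((⅓)*(-5) - 15)² = (-5/3 - 15)² = (-50/3)² = 2500/9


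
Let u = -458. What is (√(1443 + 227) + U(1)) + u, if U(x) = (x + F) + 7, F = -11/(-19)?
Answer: -8539/19 + √1670 ≈ -408.56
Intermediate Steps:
F = 11/19 (F = -11*(-1/19) = 11/19 ≈ 0.57895)
U(x) = 144/19 + x (U(x) = (x + 11/19) + 7 = (11/19 + x) + 7 = 144/19 + x)
(√(1443 + 227) + U(1)) + u = (√(1443 + 227) + (144/19 + 1)) - 458 = (√1670 + 163/19) - 458 = (163/19 + √1670) - 458 = -8539/19 + √1670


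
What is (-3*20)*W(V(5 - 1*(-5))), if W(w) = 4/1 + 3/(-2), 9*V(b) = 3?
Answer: -150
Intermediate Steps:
V(b) = 1/3 (V(b) = (1/9)*3 = 1/3)
W(w) = 5/2 (W(w) = 4*1 + 3*(-1/2) = 4 - 3/2 = 5/2)
(-3*20)*W(V(5 - 1*(-5))) = -3*20*(5/2) = -60*5/2 = -150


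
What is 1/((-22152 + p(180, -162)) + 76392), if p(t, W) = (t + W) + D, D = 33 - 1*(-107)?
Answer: 1/54398 ≈ 1.8383e-5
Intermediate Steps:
D = 140 (D = 33 + 107 = 140)
p(t, W) = 140 + W + t (p(t, W) = (t + W) + 140 = (W + t) + 140 = 140 + W + t)
1/((-22152 + p(180, -162)) + 76392) = 1/((-22152 + (140 - 162 + 180)) + 76392) = 1/((-22152 + 158) + 76392) = 1/(-21994 + 76392) = 1/54398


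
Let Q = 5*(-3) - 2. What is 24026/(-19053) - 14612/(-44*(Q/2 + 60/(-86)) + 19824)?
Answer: -16434968216/8286473601 ≈ -1.9833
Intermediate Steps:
Q = -17 (Q = -15 - 2 = -17)
24026/(-19053) - 14612/(-44*(Q/2 + 60/(-86)) + 19824) = 24026/(-19053) - 14612/(-44*(-17/2 + 60/(-86)) + 19824) = 24026*(-1/19053) - 14612/(-44*(-17*½ + 60*(-1/86)) + 19824) = -24026/19053 - 14612/(-44*(-17/2 - 30/43) + 19824) = -24026/19053 - 14612/(-44*(-791/86) + 19824) = -24026/19053 - 14612/(17402/43 + 19824) = -24026/19053 - 14612/869834/43 = -24026/19053 - 14612*43/869834 = -24026/19053 - 314158/434917 = -16434968216/8286473601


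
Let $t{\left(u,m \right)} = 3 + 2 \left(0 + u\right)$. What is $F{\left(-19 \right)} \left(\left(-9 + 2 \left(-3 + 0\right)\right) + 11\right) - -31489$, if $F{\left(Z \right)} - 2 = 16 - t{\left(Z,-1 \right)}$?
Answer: $31277$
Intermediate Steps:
$t{\left(u,m \right)} = 3 + 2 u$
$F{\left(Z \right)} = 15 - 2 Z$ ($F{\left(Z \right)} = 2 - \left(-13 + 2 Z\right) = 15 - 2 Z$)
$F{\left(-19 \right)} \left(\left(-9 + 2 \left(-3 + 0\right)\right) + 11\right) - -31489 = \left(15 - -38\right) \left(\left(-9 + 2 \left(-3 + 0\right)\right) + 11\right) - -31489 = \left(15 + 38\right) \left(\left(-9 + 2 \left(-3\right)\right) + 11\right) + 31489 = 53 \left(\left(-9 - 6\right) + 11\right) + 31489 = 53 \left(-15 + 11\right) + 31489 = 53 \left(-4\right) + 31489 = -212 + 31489 = 31277$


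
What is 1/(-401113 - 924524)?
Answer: -1/1325637 ≈ -7.5435e-7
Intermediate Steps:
1/(-401113 - 924524) = 1/(-1325637) = -1/1325637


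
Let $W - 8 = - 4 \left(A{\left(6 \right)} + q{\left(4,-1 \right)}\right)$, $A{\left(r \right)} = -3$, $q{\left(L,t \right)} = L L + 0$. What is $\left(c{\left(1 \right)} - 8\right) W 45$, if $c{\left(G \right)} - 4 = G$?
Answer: $5940$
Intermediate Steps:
$q{\left(L,t \right)} = L^{2}$ ($q{\left(L,t \right)} = L^{2} + 0 = L^{2}$)
$c{\left(G \right)} = 4 + G$
$W = -44$ ($W = 8 - 4 \left(-3 + 4^{2}\right) = 8 - 4 \left(-3 + 16\right) = 8 - 52 = -44$)
$\left(c{\left(1 \right)} - 8\right) W 45 = \left(\left(4 + 1\right) - 8\right) \left(-44\right) 45 = \left(5 - 8\right) \left(-44\right) 45 = \left(-3\right) \left(-44\right) 45 = 132 \cdot 45 = 5940$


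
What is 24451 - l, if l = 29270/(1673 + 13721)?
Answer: 188184712/7697 ≈ 24449.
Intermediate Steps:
l = 14635/7697 (l = 29270/15394 = 29270*(1/15394) = 14635/7697 ≈ 1.9014)
24451 - l = 24451 - 1*14635/7697 = 24451 - 14635/7697 = 188184712/7697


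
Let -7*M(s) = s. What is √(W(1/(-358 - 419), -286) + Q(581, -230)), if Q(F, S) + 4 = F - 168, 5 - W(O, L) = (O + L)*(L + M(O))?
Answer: I*√2407510333739/5439 ≈ 285.28*I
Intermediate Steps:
M(s) = -s/7
W(O, L) = 5 - (L + O)*(L - O/7) (W(O, L) = 5 - (O + L)*(L - O/7) = 5 - (L + O)*(L - O/7))
Q(F, S) = -172 + F (Q(F, S) = -4 + (F - 168) = -4 + (-168 + F) = -172 + F)
√(W(1/(-358 - 419), -286) + Q(581, -230)) = √((5 - 1*(-286)² + (1/(-358 - 419))²/7 - 6/7*(-286)/(-358 - 419)) + (-172 + 581)) = √((5 - 1*81796 + (1/(-777))²/7 - 6/7*(-286)/(-777)) + 409) = √((5 - 81796 + (-1/777)²/7 - 6/7*(-286)*(-1/777)) + 409) = √((5 - 81796 + (⅐)*(1/603729) - 572/1813) + 409) = √((5 - 81796 + 1/4226103 - 572/1813) + 409) = √(-345658523804/4226103 + 409) = √(-343930047677/4226103) = I*√2407510333739/5439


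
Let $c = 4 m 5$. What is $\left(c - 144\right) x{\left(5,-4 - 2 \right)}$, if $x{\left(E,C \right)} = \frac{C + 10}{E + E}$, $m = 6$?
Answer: $- \frac{48}{5} \approx -9.6$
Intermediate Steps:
$c = 120$ ($c = 4 \cdot 6 \cdot 5 = 24 \cdot 5 = 120$)
$x{\left(E,C \right)} = \frac{10 + C}{2 E}$
$\left(c - 144\right) x{\left(5,-4 - 2 \right)} = \left(120 - 144\right) \frac{10 - 6}{2 \cdot 5} = - 24 \cdot \frac{1}{2} \cdot \frac{1}{5} \left(10 - 6\right) = - 24 \cdot \frac{1}{2} \cdot \frac{1}{5} \cdot 4 = \left(-24\right) \frac{2}{5} = - \frac{48}{5}$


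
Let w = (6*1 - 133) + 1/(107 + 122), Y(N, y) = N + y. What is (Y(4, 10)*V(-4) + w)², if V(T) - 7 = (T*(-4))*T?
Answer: 44869406976/52441 ≈ 8.5562e+5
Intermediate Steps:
V(T) = 7 - 4*T² (V(T) = 7 + (T*(-4))*T = 7 + (-4*T)*T = 7 - 4*T²)
w = -29082/229 (w = (6 - 133) + 1/229 = -127 + 1/229 = -29082/229 ≈ -127.00)
(Y(4, 10)*V(-4) + w)² = ((4 + 10)*(7 - 4*(-4)²) - 29082/229)² = (14*(7 - 4*16) - 29082/229)² = (14*(7 - 64) - 29082/229)² = (14*(-57) - 29082/229)² = (-798 - 29082/229)² = (-211824/229)² = 44869406976/52441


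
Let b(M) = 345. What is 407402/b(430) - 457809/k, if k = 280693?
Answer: 114196945481/96839085 ≈ 1179.2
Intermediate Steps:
407402/b(430) - 457809/k = 407402/345 - 457809/280693 = 114196945481/96839085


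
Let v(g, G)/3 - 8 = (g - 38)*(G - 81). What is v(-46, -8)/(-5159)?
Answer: -22452/5159 ≈ -4.3520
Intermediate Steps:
v(g, G) = 24 + 3*(-81 + G)*(-38 + g) (v(g, G) = 24 + 3*((g - 38)*(G - 81)) = 24 + 3*((-38 + g)*(-81 + G)) = 24 + 3*((-81 + G)*(-38 + g)) = 24 + 3*(-81 + G)*(-38 + g))
v(-46, -8)/(-5159) = (9258 - 243*(-46) - 114*(-8) + 3*(-8)*(-46))/(-5159) = (9258 + 11178 + 912 + 1104)*(-1/5159) = 22452*(-1/5159) = -22452/5159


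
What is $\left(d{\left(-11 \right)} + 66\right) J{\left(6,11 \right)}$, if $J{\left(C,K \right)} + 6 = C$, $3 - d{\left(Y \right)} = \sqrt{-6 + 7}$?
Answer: $0$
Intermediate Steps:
$d{\left(Y \right)} = 2$ ($d{\left(Y \right)} = 3 - \sqrt{-6 + 7} = 3 - \sqrt{1} = 3 - 1 = 2$)
$J{\left(C,K \right)} = -6 + C$
$\left(d{\left(-11 \right)} + 66\right) J{\left(6,11 \right)} = \left(2 + 66\right) \left(-6 + 6\right) = 68 \cdot 0 = 0$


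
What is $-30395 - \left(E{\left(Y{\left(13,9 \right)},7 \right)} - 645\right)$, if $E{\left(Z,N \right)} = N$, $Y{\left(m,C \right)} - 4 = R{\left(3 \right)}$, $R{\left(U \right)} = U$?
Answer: $-29757$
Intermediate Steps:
$Y{\left(m,C \right)} = 7$ ($Y{\left(m,C \right)} = 4 + 3 = 7$)
$-30395 - \left(E{\left(Y{\left(13,9 \right)},7 \right)} - 645\right) = -30395 - \left(7 - 645\right) = -30395 - -638 = -30395 + 638 = -29757$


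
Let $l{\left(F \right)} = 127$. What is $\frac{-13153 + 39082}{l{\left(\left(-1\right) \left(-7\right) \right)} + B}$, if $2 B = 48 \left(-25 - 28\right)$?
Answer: $- \frac{25929}{1145} \approx -22.645$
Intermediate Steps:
$B = -1272$ ($B = \frac{48 \left(-25 - 28\right)}{2} = \frac{48 \left(-53\right)}{2} = \frac{1}{2} \left(-2544\right) = -1272$)
$\frac{-13153 + 39082}{l{\left(\left(-1\right) \left(-7\right) \right)} + B} = \frac{-13153 + 39082}{127 - 1272} = \frac{25929}{-1145} = 25929 \left(- \frac{1}{1145}\right) = - \frac{25929}{1145}$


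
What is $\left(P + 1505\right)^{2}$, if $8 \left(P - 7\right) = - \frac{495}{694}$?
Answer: $\frac{70461401668641}{30824704} \approx 2.2859 \cdot 10^{6}$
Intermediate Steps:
$P = \frac{38369}{5552}$ ($P = 7 + \frac{\left(-495\right) \frac{1}{694}}{8} = 7 + \frac{1}{8} \left(- \frac{495}{694}\right) = 7 - \frac{495}{5552} = \frac{38369}{5552} \approx 6.9108$)
$\left(P + 1505\right)^{2} = \left(\frac{38369}{5552} + 1505\right)^{2} = \left(\frac{8394129}{5552}\right)^{2} = \frac{70461401668641}{30824704}$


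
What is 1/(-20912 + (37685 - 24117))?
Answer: -1/7344 ≈ -0.00013617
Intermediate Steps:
1/(-20912 + (37685 - 24117)) = 1/(-20912 + 13568) = 1/(-7344) = -1/7344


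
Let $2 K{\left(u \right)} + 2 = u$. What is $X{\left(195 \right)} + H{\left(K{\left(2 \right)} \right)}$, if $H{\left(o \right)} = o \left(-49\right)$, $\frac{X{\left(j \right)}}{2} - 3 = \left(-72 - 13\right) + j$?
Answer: $226$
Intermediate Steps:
$X{\left(j \right)} = -164 + 2 j$ ($X{\left(j \right)} = 6 + 2 \left(\left(-72 - 13\right) + j\right) = 6 + 2 \left(-85 + j\right) = 6 + \left(-170 + 2 j\right) = -164 + 2 j$)
$K{\left(u \right)} = -1 + \frac{u}{2}$
$H{\left(o \right)} = - 49 o$
$X{\left(195 \right)} + H{\left(K{\left(2 \right)} \right)} = \left(-164 + 2 \cdot 195\right) - 49 \left(-1 + \frac{1}{2} \cdot 2\right) = \left(-164 + 390\right) - 49 \left(-1 + 1\right) = 226 - 0 = 226 + 0 = 226$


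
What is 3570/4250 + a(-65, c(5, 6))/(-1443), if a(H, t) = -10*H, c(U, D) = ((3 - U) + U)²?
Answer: 1081/2775 ≈ 0.38955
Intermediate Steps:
c(U, D) = 9 (c(U, D) = 3² = 9)
3570/4250 + a(-65, c(5, 6))/(-1443) = 3570/4250 - 10*(-65)/(-1443) = 3570*(1/4250) + 650*(-1/1443) = 21/25 - 50/111 = 1081/2775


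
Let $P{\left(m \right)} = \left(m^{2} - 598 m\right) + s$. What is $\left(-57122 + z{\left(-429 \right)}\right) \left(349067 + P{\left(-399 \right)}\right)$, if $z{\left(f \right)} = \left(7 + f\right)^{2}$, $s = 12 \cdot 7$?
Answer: $90353049748$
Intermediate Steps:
$s = 84$
$P{\left(m \right)} = 84 + m^{2} - 598 m$ ($P{\left(m \right)} = \left(m^{2} - 598 m\right) + 84 = 84 + m^{2} - 598 m$)
$\left(-57122 + z{\left(-429 \right)}\right) \left(349067 + P{\left(-399 \right)}\right) = \left(-57122 + \left(7 - 429\right)^{2}\right) \left(349067 + \left(84 + \left(-399\right)^{2} - -238602\right)\right) = \left(-57122 + \left(-422\right)^{2}\right) \left(349067 + \left(84 + 159201 + 238602\right)\right) = \left(-57122 + 178084\right) \left(349067 + 397887\right) = 120962 \cdot 746954 = 90353049748$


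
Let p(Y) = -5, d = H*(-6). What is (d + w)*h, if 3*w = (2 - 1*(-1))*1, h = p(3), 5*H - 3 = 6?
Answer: 49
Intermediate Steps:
H = 9/5 (H = 3/5 + (1/5)*6 = 3/5 + 6/5 = 9/5 ≈ 1.8000)
d = -54/5 (d = (9/5)*(-6) = -54/5 ≈ -10.800)
h = -5
w = 1 (w = ((2 - 1*(-1))*1)/3 = ((2 + 1)*1)/3 = (3*1)/3 = (1/3)*3 = 1)
(d + w)*h = (-54/5 + 1)*(-5) = -49/5*(-5) = 49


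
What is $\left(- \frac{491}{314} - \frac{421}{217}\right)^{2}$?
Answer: $\frac{56997265081}{4642787044} \approx 12.277$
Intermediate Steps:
$\left(- \frac{491}{314} - \frac{421}{217}\right)^{2} = \left(- \frac{238741}{68138}\right)^{2} = \frac{56997265081}{4642787044}$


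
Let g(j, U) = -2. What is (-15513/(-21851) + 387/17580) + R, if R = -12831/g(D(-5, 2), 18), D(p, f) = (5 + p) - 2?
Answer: 821578355289/128046860 ≈ 6416.2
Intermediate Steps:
D(p, f) = 3 + p
R = 12831/2 (R = -12831/(-2) = -12831*(-1)/2 = -39*(-329/2) = 12831/2 ≈ 6415.5)
(-15513/(-21851) + 387/17580) + R = (-15513/(-21851) + 387/17580) + 12831/2 = (-15513*(-1/21851) + 387*(1/17580)) + 12831/2 = (15513/21851 + 129/5860) + 12831/2 = 93724959/128046860 + 12831/2 = 821578355289/128046860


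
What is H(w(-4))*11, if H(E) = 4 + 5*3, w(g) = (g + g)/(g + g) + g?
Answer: 209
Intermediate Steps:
w(g) = 1 + g (w(g) = (2*g)/((2*g)) + g = (2*g)*(1/(2*g)) + g = 1 + g)
H(E) = 19 (H(E) = 4 + 15 = 19)
H(w(-4))*11 = 19*11 = 209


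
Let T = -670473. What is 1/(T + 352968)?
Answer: -1/317505 ≈ -3.1496e-6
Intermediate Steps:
1/(T + 352968) = 1/(-670473 + 352968) = 1/(-317505) = -1/317505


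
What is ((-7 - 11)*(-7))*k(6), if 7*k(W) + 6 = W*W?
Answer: 540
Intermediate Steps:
k(W) = -6/7 + W²/7 (k(W) = -6/7 + (W*W)/7 = -6/7 + W²/7)
((-7 - 11)*(-7))*k(6) = ((-7 - 11)*(-7))*(-6/7 + (⅐)*6²) = (-18*(-7))*(-6/7 + (⅐)*36) = 126*(-6/7 + 36/7) = 126*(30/7) = 540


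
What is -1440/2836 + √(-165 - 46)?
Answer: -360/709 + I*√211 ≈ -0.50776 + 14.526*I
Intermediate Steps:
-1440/2836 + √(-165 - 46) = -1440*1/2836 + √(-211) = -360/709 + I*√211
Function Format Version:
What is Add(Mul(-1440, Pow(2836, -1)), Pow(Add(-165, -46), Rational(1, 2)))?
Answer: Add(Rational(-360, 709), Mul(I, Pow(211, Rational(1, 2)))) ≈ Add(-0.50776, Mul(14.526, I))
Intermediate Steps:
Add(Mul(-1440, Pow(2836, -1)), Pow(Add(-165, -46), Rational(1, 2))) = Add(Mul(-1440, Rational(1, 2836)), Pow(-211, Rational(1, 2))) = Add(Rational(-360, 709), Mul(I, Pow(211, Rational(1, 2))))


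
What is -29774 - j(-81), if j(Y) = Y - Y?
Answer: -29774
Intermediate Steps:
j(Y) = 0
-29774 - j(-81) = -29774 - 1*0 = -29774 + 0 = -29774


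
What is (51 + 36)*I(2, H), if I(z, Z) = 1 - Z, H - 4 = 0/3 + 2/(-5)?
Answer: -1131/5 ≈ -226.20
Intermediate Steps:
H = 18/5 (H = 4 + (0/3 + 2/(-5)) = 4 + (0*(⅓) + 2*(-⅕)) = 4 + (0 - ⅖) = 4 - ⅖ = 18/5 ≈ 3.6000)
(51 + 36)*I(2, H) = (51 + 36)*(1 - 1*18/5) = 87*(1 - 18/5) = 87*(-13/5) = -1131/5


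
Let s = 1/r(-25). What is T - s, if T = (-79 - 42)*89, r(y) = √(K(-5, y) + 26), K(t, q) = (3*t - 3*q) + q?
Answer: -10769 - √61/61 ≈ -10769.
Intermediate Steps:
K(t, q) = -2*q + 3*t (K(t, q) = (-3*q + 3*t) + q = -2*q + 3*t)
r(y) = √(11 - 2*y) (r(y) = √((-2*y + 3*(-5)) + 26) = √((-2*y - 15) + 26) = √((-15 - 2*y) + 26) = √(11 - 2*y))
T = -10769 (T = -121*89 = -10769)
s = √61/61 (s = 1/(√(11 - 2*(-25))) = 1/(√(11 + 50)) = 1/(√61) = √61/61 ≈ 0.12804)
T - s = -10769 - √61/61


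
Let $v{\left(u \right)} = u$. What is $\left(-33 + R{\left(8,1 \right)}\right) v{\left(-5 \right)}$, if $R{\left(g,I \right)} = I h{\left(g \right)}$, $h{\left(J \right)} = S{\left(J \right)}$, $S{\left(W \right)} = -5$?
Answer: $190$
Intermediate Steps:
$h{\left(J \right)} = -5$
$R{\left(g,I \right)} = - 5 I$ ($R{\left(g,I \right)} = I \left(-5\right) = - 5 I$)
$\left(-33 + R{\left(8,1 \right)}\right) v{\left(-5 \right)} = \left(-33 - 5\right) \left(-5\right) = \left(-38\right) \left(-5\right) = 190$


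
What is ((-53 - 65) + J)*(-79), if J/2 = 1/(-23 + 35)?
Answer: 55853/6 ≈ 9308.8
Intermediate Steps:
J = ⅙ (J = 2/(-23 + 35) = 2/12 = 2*(1/12) = ⅙ ≈ 0.16667)
((-53 - 65) + J)*(-79) = ((-53 - 65) + ⅙)*(-79) = (-118 + ⅙)*(-79) = -707/6*(-79) = 55853/6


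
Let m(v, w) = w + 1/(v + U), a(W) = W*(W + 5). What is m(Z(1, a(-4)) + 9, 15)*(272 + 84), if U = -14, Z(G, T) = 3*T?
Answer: 90424/17 ≈ 5319.1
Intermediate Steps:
a(W) = W*(5 + W)
m(v, w) = w + 1/(-14 + v) (m(v, w) = w + 1/(v - 14) = w + 1/(-14 + v))
m(Z(1, a(-4)) + 9, 15)*(272 + 84) = ((1 - 14*15 + (3*(-4*(5 - 4)) + 9)*15)/(-14 + (3*(-4*(5 - 4)) + 9)))*(272 + 84) = ((1 - 210 + (3*(-4*1) + 9)*15)/(-14 + (3*(-4*1) + 9)))*356 = ((1 - 210 + (3*(-4) + 9)*15)/(-14 + (3*(-4) + 9)))*356 = ((1 - 210 + (-12 + 9)*15)/(-14 + (-12 + 9)))*356 = ((1 - 210 - 3*15)/(-14 - 3))*356 = ((1 - 210 - 45)/(-17))*356 = -1/17*(-254)*356 = (254/17)*356 = 90424/17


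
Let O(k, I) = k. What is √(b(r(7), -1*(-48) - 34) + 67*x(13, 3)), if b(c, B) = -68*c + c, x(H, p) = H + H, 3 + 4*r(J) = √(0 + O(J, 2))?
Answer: √(7169 - 67*√7)/2 ≈ 41.808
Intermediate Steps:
r(J) = -¾ + √J/4 (r(J) = -¾ + √(0 + J)/4 = -¾ + √J/4)
x(H, p) = 2*H
b(c, B) = -67*c
√(b(r(7), -1*(-48) - 34) + 67*x(13, 3)) = √(-67*(-¾ + √7/4) + 67*(2*13)) = √((201/4 - 67*√7/4) + 67*26) = √((201/4 - 67*√7/4) + 1742) = √(7169/4 - 67*√7/4)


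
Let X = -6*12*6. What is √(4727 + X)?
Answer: √4295 ≈ 65.536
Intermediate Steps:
X = -432 (X = -72*6 = -432)
√(4727 + X) = √(4727 - 432) = √4295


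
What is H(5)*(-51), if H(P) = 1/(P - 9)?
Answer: 51/4 ≈ 12.750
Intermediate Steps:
H(P) = 1/(-9 + P)
H(5)*(-51) = -51/(-9 + 5) = -51/(-4) = -¼*(-51) = 51/4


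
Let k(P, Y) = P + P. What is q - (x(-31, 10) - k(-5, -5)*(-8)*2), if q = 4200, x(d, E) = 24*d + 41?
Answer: 5063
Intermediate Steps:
k(P, Y) = 2*P
x(d, E) = 41 + 24*d
q - (x(-31, 10) - k(-5, -5)*(-8)*2) = 4200 - ((41 + 24*(-31)) - (2*(-5))*(-8)*2) = 4200 - ((41 - 744) - (-10*(-8))*2) = 4200 - (-703 - 80*2) = 4200 - (-703 - 1*160) = 4200 - (-703 - 160) = 4200 - 1*(-863) = 4200 + 863 = 5063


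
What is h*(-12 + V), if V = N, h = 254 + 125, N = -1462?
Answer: -558646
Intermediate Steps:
h = 379
V = -1462
h*(-12 + V) = 379*(-12 - 1462) = 379*(-1474) = -558646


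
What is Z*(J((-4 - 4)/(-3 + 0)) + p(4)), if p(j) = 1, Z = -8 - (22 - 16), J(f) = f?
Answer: -154/3 ≈ -51.333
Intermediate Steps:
Z = -14 (Z = -8 - 1*6 = -8 - 6 = -14)
Z*(J((-4 - 4)/(-3 + 0)) + p(4)) = -14*((-4 - 4)/(-3 + 0) + 1) = -14*(-8/(-3) + 1) = -14*(-8*(-⅓) + 1) = -14*(8/3 + 1) = -14*11/3 = -154/3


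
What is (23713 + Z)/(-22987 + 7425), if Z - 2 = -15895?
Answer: -3910/7781 ≈ -0.50251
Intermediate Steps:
Z = -15893 (Z = 2 - 15895 = -15893)
(23713 + Z)/(-22987 + 7425) = (23713 - 15893)/(-22987 + 7425) = 7820/(-15562) = 7820*(-1/15562) = -3910/7781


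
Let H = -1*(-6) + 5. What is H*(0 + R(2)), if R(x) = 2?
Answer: 22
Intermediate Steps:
H = 11 (H = 6 + 5 = 11)
H*(0 + R(2)) = 11*(0 + 2) = 11*2 = 22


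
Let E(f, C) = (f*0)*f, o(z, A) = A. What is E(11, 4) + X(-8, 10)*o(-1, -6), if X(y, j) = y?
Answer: 48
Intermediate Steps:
E(f, C) = 0 (E(f, C) = 0*f = 0)
E(11, 4) + X(-8, 10)*o(-1, -6) = 0 - 8*(-6) = 0 + 48 = 48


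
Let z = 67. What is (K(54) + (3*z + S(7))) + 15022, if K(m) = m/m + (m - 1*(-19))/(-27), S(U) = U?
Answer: 411164/27 ≈ 15228.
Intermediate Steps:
K(m) = 8/27 - m/27 (K(m) = 1 + (m + 19)*(-1/27) = 1 + (19 + m)*(-1/27) = 1 + (-19/27 - m/27) = 8/27 - m/27)
(K(54) + (3*z + S(7))) + 15022 = ((8/27 - 1/27*54) + (3*67 + 7)) + 15022 = ((8/27 - 2) + (201 + 7)) + 15022 = (-46/27 + 208) + 15022 = 5570/27 + 15022 = 411164/27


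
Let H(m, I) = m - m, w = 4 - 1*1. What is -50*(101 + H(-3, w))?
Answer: -5050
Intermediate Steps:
w = 3 (w = 4 - 1 = 3)
H(m, I) = 0
-50*(101 + H(-3, w)) = -50*(101 + 0) = -50*101 = -5050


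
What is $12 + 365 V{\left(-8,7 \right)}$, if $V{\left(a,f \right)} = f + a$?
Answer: $-353$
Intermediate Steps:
$V{\left(a,f \right)} = a + f$
$12 + 365 V{\left(-8,7 \right)} = 12 + 365 \left(-8 + 7\right) = 12 + 365 \left(-1\right) = 12 - 365 = -353$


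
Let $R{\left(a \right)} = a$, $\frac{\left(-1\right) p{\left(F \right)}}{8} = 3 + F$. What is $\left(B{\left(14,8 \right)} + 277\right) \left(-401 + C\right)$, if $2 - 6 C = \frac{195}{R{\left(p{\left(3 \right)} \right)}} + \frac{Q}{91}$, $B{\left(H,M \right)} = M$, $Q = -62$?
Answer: $- \frac{331865115}{2912} \approx -1.1396 \cdot 10^{5}$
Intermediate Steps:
$p{\left(F \right)} = -24 - 8 F$ ($p{\left(F \right)} = - 8 \left(3 + F\right) = -24 - 8 F$)
$C = \frac{3273}{2912}$ ($C = \frac{1}{3} - \frac{\frac{195}{-24 - 24} - \frac{62}{91}}{6} = \frac{1}{3} - \frac{\frac{195}{-48} - \frac{62}{91}}{6} = \frac{1}{3} - \frac{195 \left(- \frac{1}{48}\right) - \frac{62}{91}}{6} = \frac{1}{3} - \frac{- \frac{65}{16} - \frac{62}{91}}{6} = \frac{1}{3} - - \frac{6907}{8736} = \frac{1}{3} + \frac{6907}{8736} = \frac{3273}{2912} \approx 1.124$)
$\left(B{\left(14,8 \right)} + 277\right) \left(-401 + C\right) = \left(8 + 277\right) \left(-401 + \frac{3273}{2912}\right) = 285 \left(- \frac{1164439}{2912}\right) = - \frac{331865115}{2912}$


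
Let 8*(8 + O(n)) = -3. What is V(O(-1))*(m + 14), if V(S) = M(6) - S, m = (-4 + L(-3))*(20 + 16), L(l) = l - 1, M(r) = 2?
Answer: -11371/4 ≈ -2842.8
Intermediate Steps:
L(l) = -1 + l
O(n) = -67/8 (O(n) = -8 + (⅛)*(-3) = -8 - 3/8 = -67/8)
m = -288 (m = (-4 + (-1 - 3))*(20 + 16) = (-4 - 4)*36 = -8*36 = -288)
V(S) = 2 - S
V(O(-1))*(m + 14) = (2 - 1*(-67/8))*(-288 + 14) = (2 + 67/8)*(-274) = (83/8)*(-274) = -11371/4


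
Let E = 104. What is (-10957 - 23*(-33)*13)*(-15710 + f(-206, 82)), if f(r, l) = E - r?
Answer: 16786000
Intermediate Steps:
f(r, l) = 104 - r
(-10957 - 23*(-33)*13)*(-15710 + f(-206, 82)) = (-10957 - 23*(-33)*13)*(-15710 + (104 - 1*(-206))) = (-10957 + 759*13)*(-15710 + (104 + 206)) = (-10957 + 9867)*(-15710 + 310) = -1090*(-15400) = 16786000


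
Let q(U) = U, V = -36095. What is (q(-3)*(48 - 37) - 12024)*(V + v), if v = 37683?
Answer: -19146516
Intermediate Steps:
(q(-3)*(48 - 37) - 12024)*(V + v) = (-3*(48 - 37) - 12024)*(-36095 + 37683) = (-3*11 - 12024)*1588 = (-33 - 12024)*1588 = -12057*1588 = -19146516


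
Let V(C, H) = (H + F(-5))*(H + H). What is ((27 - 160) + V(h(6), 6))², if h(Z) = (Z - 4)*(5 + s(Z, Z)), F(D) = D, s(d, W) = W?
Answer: 14641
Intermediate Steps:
h(Z) = (-4 + Z)*(5 + Z) (h(Z) = (Z - 4)*(5 + Z) = (-4 + Z)*(5 + Z))
V(C, H) = 2*H*(-5 + H) (V(C, H) = (H - 5)*(H + H) = (-5 + H)*(2*H) = 2*H*(-5 + H))
((27 - 160) + V(h(6), 6))² = ((27 - 160) + 2*6*(-5 + 6))² = (-133 + 2*6*1)² = (-133 + 12)² = (-121)² = 14641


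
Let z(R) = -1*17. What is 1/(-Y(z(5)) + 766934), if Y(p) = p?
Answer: 1/766951 ≈ 1.3039e-6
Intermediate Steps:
z(R) = -17
1/(-Y(z(5)) + 766934) = 1/(-1*(-17) + 766934) = 1/(17 + 766934) = 1/766951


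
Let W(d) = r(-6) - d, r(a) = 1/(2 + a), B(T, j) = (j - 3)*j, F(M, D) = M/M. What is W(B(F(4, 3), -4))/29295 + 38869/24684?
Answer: 94830836/60259815 ≈ 1.5737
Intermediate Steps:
F(M, D) = 1
B(T, j) = j*(-3 + j) (B(T, j) = (-3 + j)*j = j*(-3 + j))
W(d) = -¼ - d (W(d) = 1/(2 - 6) - d = 1/(-4) - d = -¼ - d)
W(B(F(4, 3), -4))/29295 + 38869/24684 = (-¼ - (-4)*(-3 - 4))/29295 + 38869/24684 = (-¼ - (-4)*(-7))*(1/29295) + 38869*(1/24684) = (-¼ - 1*28)*(1/29295) + 38869/24684 = (-¼ - 28)*(1/29295) + 38869/24684 = -113/4*1/29295 + 38869/24684 = -113/117180 + 38869/24684 = 94830836/60259815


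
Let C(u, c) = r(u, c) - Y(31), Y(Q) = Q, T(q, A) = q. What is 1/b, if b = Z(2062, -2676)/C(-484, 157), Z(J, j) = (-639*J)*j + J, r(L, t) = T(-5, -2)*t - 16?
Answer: -416/1762973915 ≈ -2.3596e-7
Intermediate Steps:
r(L, t) = -16 - 5*t (r(L, t) = -5*t - 16 = -16 - 5*t)
Z(J, j) = J - 639*J*j (Z(J, j) = -639*J*j + J = J - 639*J*j)
C(u, c) = -47 - 5*c (C(u, c) = (-16 - 5*c) - 1*31 = (-16 - 5*c) - 31 = -47 - 5*c)
b = -1762973915/416 (b = (2062*(1 - 639*(-2676)))/(-47 - 5*157) = (2062*(1 + 1709964))/(-47 - 785) = (2062*1709965)/(-832) = 3525947830*(-1/832) = -1762973915/416 ≈ -4.2379e+6)
1/b = 1/(-1762973915/416) = -416/1762973915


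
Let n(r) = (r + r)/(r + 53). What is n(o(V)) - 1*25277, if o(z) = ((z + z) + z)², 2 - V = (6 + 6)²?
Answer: -4588145581/181529 ≈ -25275.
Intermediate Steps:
V = -142 (V = 2 - (6 + 6)² = 2 - 1*12² = 2 - 1*144 = 2 - 144 = -142)
o(z) = 9*z² (o(z) = (2*z + z)² = (3*z)² = 9*z²)
n(r) = 2*r/(53 + r) (n(r) = (2*r)/(53 + r) = 2*r/(53 + r))
n(o(V)) - 1*25277 = 2*(9*(-142)²)/(53 + 9*(-142)²) - 1*25277 = 2*(9*20164)/(53 + 9*20164) - 25277 = 2*181476/(53 + 181476) - 25277 = 2*181476/181529 - 25277 = 2*181476*(1/181529) - 25277 = 362952/181529 - 25277 = -4588145581/181529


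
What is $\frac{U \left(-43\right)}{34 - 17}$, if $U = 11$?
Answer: $- \frac{473}{17} \approx -27.824$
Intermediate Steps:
$\frac{U \left(-43\right)}{34 - 17} = \frac{11 \left(-43\right)}{34 - 17} = - \frac{473}{17}$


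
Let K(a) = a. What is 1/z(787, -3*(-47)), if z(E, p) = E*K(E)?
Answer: 1/619369 ≈ 1.6145e-6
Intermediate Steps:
z(E, p) = E**2 (z(E, p) = E*E = E**2)
1/z(787, -3*(-47)) = 1/(787**2) = 1/619369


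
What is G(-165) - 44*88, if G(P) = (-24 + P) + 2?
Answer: -4059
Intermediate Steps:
G(P) = -22 + P
G(-165) - 44*88 = (-22 - 165) - 44*88 = -187 - 3872 = -4059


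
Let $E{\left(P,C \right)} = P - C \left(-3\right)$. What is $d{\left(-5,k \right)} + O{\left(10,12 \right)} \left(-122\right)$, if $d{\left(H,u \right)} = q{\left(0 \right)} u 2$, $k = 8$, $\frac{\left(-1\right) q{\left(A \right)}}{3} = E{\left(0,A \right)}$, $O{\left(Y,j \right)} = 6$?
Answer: $-732$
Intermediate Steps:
$E{\left(P,C \right)} = P + 3 C$ ($E{\left(P,C \right)} = P - - 3 C = P + 3 C$)
$q{\left(A \right)} = - 9 A$ ($q{\left(A \right)} = - 3 \left(0 + 3 A\right) = - 3 \cdot 3 A = - 9 A$)
$d{\left(H,u \right)} = 0$ ($d{\left(H,u \right)} = \left(-9\right) 0 u 2 = 0 u 2 = 0 \cdot 2 = 0$)
$d{\left(-5,k \right)} + O{\left(10,12 \right)} \left(-122\right) = 0 + 6 \left(-122\right) = 0 - 732 = -732$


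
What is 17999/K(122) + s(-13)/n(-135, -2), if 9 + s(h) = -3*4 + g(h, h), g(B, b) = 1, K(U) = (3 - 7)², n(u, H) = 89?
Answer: 1601591/1424 ≈ 1124.7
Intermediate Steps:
K(U) = 16 (K(U) = (-4)² = 16)
s(h) = -20 (s(h) = -9 + (-3*4 + 1) = -9 + (-12 + 1) = -9 - 11 = -20)
17999/K(122) + s(-13)/n(-135, -2) = 17999/16 - 20/89 = 1601591/1424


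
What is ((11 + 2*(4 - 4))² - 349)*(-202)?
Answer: 46056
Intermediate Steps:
((11 + 2*(4 - 4))² - 349)*(-202) = ((11 + 2*0)² - 349)*(-202) = ((11 + 0)² - 349)*(-202) = (11² - 349)*(-202) = (121 - 349)*(-202) = -228*(-202) = 46056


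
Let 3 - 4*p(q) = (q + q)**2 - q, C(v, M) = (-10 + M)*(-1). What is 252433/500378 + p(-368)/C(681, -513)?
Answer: -7961979683/30787964 ≈ -258.61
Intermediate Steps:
C(v, M) = 10 - M
p(q) = 3/4 - q**2 + q/4 (p(q) = 3/4 - ((q + q)**2 - q)/4 = 3/4 - ((2*q)**2 - q)/4 = 3/4 - (4*q**2 - q)/4 = 3/4 - (-q + 4*q**2)/4 = 3/4 + (-q**2 + q/4) = 3/4 - q**2 + q/4)
252433/500378 + p(-368)/C(681, -513) = 252433/500378 + (3/4 - 1*(-368)**2 + (1/4)*(-368))/(10 - 1*(-513)) = 252433*(1/500378) + (3/4 - 1*135424 - 92)/(10 + 513) = 14849/29434 + (3/4 - 135424 - 92)/523 = 14849/29434 - 542061/4*1/523 = 14849/29434 - 542061/2092 = -7961979683/30787964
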